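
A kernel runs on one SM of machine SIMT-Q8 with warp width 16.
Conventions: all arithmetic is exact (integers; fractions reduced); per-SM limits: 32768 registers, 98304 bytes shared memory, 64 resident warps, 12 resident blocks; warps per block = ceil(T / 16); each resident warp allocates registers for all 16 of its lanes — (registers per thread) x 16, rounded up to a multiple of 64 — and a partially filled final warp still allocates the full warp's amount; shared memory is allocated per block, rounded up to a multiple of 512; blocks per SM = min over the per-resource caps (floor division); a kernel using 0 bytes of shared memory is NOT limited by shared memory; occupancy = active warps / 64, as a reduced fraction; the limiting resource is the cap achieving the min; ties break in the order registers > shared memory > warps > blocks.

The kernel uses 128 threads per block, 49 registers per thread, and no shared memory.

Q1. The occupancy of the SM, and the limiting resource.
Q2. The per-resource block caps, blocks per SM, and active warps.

Answer: occupancy 1/2, limited by registers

registers: 4 blocks
shared memory: no limit (kernel uses none)
warps: 8 blocks
blocks: 12 blocks

Answer: 4 blocks, 32 active warps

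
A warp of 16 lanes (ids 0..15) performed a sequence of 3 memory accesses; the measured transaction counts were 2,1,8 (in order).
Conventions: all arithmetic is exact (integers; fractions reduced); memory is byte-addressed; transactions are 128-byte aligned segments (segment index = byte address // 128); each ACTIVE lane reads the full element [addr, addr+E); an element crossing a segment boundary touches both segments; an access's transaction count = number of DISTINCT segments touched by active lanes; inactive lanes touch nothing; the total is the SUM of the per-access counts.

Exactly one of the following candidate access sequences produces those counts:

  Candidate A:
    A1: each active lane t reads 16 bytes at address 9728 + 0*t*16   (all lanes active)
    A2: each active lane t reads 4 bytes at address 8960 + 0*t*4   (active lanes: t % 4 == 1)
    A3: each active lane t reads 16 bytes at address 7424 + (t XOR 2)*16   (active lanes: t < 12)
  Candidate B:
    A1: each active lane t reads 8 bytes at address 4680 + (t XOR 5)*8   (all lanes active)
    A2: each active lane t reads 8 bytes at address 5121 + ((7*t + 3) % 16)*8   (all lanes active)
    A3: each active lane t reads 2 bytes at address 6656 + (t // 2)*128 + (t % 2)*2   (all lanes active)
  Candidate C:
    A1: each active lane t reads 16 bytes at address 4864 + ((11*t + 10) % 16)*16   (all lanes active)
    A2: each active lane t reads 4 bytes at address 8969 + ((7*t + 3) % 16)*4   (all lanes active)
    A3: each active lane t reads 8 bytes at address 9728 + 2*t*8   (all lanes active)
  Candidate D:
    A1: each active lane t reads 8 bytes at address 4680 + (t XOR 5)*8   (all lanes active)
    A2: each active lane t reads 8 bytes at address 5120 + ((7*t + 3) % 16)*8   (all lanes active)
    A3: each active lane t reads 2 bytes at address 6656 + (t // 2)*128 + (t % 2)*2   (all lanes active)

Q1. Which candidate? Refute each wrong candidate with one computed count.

A: A1 gives 1 transaction, not 2
B: A2 gives 2 transactions, not 1
C: A3 gives 2 transactions, not 8
D: all counts match (2,1,8)

Answer: D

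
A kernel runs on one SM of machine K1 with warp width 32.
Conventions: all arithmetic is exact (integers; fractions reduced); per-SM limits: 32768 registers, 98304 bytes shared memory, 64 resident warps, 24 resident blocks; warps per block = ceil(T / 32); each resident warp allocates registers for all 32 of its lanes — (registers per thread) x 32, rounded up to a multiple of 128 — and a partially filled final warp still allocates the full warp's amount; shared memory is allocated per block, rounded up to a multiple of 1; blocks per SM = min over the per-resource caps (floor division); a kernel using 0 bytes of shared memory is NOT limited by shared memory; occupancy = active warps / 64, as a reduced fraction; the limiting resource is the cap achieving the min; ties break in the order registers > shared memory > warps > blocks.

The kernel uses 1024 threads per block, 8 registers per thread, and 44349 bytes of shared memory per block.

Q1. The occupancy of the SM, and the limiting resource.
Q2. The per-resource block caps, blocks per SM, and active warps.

Answer: occupancy 1, limited by shared memory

registers: 4 blocks
shared memory: 2 blocks
warps: 2 blocks
blocks: 24 blocks

Answer: 2 blocks, 64 active warps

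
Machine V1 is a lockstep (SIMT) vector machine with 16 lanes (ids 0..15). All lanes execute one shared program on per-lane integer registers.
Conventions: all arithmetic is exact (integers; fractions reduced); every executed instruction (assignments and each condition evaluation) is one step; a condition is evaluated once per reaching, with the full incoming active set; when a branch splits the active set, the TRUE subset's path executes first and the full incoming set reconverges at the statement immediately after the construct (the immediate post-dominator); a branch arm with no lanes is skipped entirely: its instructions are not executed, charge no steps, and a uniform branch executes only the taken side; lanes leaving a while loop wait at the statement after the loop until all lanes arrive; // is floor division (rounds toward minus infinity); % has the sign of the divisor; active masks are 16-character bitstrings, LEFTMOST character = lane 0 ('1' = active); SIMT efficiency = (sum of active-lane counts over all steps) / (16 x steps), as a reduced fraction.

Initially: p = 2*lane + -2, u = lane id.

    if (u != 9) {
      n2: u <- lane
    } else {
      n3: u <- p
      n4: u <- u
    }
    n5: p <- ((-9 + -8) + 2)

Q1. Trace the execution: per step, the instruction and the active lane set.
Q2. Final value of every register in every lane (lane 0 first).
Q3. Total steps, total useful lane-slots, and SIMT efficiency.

step 0: eval (u != 9)                1111111111111111
step 1: u <- lane                    1111111110111111
step 2: u <- p                       0000000001000000
step 3: u <- u                       0000000001000000
step 4: p <- ((-9 + -8) + 2)         1111111111111111

Answer: 5 steps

p: -15,-15,-15,-15,-15,-15,-15,-15,-15,-15,-15,-15,-15,-15,-15,-15
u: 0,1,2,3,4,5,6,7,8,16,10,11,12,13,14,15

steps = 5; useful = 49; efficiency = 49/80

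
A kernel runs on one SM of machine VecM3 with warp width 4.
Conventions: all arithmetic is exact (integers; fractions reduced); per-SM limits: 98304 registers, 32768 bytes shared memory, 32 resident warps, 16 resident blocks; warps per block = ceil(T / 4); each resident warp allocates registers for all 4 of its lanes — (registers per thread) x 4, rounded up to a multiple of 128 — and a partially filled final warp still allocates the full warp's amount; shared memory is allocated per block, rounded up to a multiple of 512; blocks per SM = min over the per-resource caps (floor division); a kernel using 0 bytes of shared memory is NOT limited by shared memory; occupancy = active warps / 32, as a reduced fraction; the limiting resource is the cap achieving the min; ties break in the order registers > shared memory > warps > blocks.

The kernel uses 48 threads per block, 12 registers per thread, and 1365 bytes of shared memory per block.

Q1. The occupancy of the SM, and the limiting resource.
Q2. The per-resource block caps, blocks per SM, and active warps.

Answer: occupancy 3/4, limited by warps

registers: 64 blocks
shared memory: 21 blocks
warps: 2 blocks
blocks: 16 blocks

Answer: 2 blocks, 24 active warps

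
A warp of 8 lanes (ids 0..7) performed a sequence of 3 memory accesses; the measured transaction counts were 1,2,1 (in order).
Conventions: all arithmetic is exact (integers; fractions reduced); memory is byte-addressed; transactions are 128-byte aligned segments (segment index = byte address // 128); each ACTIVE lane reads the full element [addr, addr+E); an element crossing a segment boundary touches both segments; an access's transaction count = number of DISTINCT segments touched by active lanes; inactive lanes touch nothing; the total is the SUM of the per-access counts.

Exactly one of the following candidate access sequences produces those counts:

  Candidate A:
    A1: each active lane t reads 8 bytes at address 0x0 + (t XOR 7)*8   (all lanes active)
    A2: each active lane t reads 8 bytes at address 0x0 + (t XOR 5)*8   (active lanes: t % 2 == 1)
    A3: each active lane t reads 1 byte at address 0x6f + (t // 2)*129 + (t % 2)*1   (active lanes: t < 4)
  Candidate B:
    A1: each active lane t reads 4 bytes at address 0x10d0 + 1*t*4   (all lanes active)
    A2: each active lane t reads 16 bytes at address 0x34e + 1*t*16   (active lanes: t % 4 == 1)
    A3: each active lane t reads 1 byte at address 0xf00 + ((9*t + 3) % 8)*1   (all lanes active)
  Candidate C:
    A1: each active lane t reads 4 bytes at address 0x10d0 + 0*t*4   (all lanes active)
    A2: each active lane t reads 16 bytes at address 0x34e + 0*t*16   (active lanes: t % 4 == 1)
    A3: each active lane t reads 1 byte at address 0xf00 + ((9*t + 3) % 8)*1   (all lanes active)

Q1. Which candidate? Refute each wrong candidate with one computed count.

A: A2 gives 1 transaction, not 2
C: A2 gives 1 transaction, not 2
B: all counts match (1,2,1)

Answer: B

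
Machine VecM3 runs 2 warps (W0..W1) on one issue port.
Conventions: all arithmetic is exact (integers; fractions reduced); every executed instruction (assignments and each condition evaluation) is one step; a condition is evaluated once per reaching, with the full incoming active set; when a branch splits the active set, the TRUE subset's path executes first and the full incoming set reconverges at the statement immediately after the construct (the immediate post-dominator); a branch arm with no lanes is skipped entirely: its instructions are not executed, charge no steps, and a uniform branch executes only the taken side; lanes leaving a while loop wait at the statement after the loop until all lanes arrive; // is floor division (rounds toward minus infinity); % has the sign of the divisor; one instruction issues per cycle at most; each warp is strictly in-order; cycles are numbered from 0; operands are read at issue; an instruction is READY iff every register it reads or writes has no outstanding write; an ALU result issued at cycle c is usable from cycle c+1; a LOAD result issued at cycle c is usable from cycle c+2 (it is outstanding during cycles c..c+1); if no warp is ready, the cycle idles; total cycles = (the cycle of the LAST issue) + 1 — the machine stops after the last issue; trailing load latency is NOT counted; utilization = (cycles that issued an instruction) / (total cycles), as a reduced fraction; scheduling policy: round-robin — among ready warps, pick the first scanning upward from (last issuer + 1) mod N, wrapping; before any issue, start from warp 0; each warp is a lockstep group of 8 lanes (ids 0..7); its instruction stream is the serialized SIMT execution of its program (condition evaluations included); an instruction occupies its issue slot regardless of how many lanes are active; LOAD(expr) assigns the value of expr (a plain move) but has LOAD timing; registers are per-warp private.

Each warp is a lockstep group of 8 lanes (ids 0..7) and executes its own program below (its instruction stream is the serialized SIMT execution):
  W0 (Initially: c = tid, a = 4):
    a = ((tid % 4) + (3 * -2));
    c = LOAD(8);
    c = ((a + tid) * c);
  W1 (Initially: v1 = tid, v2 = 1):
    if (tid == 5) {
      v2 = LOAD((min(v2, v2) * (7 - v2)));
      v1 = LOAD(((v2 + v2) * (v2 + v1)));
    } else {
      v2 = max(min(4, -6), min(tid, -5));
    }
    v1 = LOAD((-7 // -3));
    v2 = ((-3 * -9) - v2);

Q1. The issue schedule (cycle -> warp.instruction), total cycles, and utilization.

cycle 0: W0.I0
cycle 1: W1.I0
cycle 2: W0.I1
cycle 3: W1.I1
cycle 4: W0.I2
cycle 5: W1.I2
cycle 6: W1.I3
cycle 7: W1.I4
cycle 8: W1.I5

Answer: 9 cycles, utilization 1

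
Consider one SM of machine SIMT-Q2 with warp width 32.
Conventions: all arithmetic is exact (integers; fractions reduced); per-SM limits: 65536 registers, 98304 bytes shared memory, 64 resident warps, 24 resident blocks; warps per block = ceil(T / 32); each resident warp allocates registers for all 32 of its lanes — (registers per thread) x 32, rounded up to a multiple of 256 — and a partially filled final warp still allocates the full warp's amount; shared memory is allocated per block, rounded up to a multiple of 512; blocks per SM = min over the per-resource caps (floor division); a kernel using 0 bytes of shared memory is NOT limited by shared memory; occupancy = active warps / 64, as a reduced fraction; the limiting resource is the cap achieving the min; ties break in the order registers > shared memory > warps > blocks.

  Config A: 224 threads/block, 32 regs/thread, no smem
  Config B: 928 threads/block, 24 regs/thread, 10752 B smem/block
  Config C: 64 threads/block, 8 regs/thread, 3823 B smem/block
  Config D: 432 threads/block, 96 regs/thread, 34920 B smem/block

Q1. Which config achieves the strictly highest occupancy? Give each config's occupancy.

occupancies: A 63/64, B 29/32, C 3/4, D 7/32

Answer: A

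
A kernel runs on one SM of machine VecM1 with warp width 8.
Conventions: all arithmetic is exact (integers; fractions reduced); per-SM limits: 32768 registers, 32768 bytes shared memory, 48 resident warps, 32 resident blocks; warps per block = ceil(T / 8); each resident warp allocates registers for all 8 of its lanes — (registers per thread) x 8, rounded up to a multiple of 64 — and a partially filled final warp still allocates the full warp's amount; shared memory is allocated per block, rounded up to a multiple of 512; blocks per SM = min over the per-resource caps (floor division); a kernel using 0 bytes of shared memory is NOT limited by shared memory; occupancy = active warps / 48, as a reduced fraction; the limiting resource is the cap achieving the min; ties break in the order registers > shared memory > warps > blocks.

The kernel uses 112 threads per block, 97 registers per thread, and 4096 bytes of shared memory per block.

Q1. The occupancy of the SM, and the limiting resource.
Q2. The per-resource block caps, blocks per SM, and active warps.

Answer: occupancy 7/12, limited by registers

registers: 2 blocks
shared memory: 8 blocks
warps: 3 blocks
blocks: 32 blocks

Answer: 2 blocks, 28 active warps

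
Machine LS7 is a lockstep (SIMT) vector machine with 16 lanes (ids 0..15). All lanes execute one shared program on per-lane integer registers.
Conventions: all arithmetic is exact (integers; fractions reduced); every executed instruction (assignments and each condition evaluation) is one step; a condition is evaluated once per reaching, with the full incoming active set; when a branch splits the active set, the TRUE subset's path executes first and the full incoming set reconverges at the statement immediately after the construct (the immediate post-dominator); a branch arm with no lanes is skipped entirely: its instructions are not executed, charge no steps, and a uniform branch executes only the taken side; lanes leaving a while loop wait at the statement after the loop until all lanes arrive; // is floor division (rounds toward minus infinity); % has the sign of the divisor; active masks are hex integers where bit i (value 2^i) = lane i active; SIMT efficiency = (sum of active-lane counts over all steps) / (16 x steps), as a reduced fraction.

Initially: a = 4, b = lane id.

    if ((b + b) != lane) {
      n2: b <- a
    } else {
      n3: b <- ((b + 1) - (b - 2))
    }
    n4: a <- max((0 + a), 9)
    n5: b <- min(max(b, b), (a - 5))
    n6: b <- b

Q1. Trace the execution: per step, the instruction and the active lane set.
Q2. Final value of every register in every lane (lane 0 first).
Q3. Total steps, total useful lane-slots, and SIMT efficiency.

step 0: eval ((b + b) != lane)       0xffff
step 1: b <- a                       0xfffe
step 2: b <- ((b + 1) - (b - 2))     0x0001
step 3: a <- max((0 + a), 9)         0xffff
step 4: b <- min(max(b, b), (a - 5)) 0xffff
step 5: b <- b                       0xffff

Answer: 6 steps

a: 9,9,9,9,9,9,9,9,9,9,9,9,9,9,9,9
b: 3,4,4,4,4,4,4,4,4,4,4,4,4,4,4,4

steps = 6; useful = 80; efficiency = 80/96 = 5/6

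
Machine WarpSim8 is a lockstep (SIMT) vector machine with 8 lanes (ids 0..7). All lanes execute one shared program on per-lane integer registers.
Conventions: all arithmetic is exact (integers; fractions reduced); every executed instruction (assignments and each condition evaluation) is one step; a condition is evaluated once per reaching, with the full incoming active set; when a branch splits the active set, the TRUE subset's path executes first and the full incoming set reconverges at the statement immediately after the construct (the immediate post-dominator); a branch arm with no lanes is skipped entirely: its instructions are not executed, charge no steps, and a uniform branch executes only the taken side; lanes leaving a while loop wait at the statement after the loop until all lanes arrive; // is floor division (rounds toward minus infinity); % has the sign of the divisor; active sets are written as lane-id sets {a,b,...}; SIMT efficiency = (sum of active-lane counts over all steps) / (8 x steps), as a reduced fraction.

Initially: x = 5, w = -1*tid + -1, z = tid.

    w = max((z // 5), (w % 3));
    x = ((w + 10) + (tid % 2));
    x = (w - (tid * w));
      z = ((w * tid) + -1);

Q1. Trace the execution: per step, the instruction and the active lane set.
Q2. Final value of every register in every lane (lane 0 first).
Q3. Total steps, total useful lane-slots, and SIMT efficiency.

step 0: w <- max((z // 5), (w % 3))  {0,1,2,3,4,5,6,7}
step 1: x <- ((w + 10) + (tid % 2))  {0,1,2,3,4,5,6,7}
step 2: x <- (w - (tid * w))         {0,1,2,3,4,5,6,7}
step 3: z <- ((w * tid) + -1)        {0,1,2,3,4,5,6,7}

Answer: 4 steps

x: 2,0,0,-4,-3,-4,-10,-6
w: 2,1,0,2,1,1,2,1
z: -1,0,-1,5,3,4,11,6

steps = 4; useful = 32; efficiency = 32/32 = 1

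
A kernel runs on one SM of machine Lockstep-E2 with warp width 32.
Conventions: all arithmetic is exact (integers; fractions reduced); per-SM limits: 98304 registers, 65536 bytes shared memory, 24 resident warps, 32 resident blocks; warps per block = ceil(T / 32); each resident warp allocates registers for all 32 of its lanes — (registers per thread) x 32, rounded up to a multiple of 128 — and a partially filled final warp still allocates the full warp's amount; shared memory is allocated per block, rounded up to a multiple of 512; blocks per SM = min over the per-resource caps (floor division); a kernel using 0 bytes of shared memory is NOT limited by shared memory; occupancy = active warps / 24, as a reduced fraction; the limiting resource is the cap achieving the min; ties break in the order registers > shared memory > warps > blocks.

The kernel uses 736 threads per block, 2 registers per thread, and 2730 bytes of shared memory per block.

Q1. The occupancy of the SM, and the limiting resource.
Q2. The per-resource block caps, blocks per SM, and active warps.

Answer: occupancy 23/24, limited by warps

registers: 33 blocks
shared memory: 21 blocks
warps: 1 block
blocks: 32 blocks

Answer: 1 block, 23 active warps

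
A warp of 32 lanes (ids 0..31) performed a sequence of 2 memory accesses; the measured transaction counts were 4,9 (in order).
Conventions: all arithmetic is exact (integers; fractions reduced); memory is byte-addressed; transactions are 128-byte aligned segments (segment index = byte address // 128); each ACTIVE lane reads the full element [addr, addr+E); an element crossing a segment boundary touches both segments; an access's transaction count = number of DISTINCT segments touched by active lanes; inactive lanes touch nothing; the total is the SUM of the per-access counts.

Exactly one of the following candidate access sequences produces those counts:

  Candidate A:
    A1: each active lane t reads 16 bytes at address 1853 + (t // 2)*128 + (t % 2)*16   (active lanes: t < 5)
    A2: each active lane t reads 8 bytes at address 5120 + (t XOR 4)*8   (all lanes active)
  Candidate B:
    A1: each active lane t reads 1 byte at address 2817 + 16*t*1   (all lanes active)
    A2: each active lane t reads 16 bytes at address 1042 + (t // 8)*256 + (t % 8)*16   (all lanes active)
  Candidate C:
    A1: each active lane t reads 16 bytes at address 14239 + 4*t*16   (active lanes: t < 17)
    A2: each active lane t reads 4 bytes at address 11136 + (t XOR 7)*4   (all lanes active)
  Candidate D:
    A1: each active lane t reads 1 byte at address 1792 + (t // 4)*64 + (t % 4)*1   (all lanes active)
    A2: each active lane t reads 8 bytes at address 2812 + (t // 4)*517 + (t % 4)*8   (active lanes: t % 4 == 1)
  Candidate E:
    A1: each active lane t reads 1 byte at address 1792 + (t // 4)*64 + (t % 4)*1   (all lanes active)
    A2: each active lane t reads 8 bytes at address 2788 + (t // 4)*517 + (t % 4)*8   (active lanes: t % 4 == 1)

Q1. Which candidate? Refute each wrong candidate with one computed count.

A: A1 gives 3 transactions, not 4
B: A2 gives 8 transactions, not 9
C: A1 gives 9 transactions, not 4
D: A2 gives 8 transactions, not 9
E: all counts match (4,9)

Answer: E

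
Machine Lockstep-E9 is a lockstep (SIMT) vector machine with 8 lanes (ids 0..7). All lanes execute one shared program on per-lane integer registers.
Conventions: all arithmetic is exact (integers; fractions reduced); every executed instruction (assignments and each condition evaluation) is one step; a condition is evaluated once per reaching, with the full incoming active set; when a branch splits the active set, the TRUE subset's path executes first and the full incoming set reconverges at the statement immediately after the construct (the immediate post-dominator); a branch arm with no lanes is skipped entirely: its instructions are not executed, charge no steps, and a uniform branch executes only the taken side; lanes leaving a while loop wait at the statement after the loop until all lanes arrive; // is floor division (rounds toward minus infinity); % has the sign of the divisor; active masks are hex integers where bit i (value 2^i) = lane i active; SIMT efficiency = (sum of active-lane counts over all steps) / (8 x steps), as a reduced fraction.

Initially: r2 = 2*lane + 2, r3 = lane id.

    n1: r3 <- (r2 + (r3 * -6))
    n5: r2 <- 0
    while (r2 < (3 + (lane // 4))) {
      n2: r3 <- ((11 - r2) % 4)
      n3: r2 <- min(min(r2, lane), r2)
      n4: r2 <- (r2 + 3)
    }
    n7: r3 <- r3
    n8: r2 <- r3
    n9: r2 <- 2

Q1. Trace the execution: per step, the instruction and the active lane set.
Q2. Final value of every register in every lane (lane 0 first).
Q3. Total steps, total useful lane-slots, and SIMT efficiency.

step 0: r3 <- (r2 + (r3 * -6))       0xff
step 1: r2 <- 0                      0xff
step 2: eval (r2 < (3 + (lane // 4))) 0xff
step 3: r3 <- ((11 - r2) % 4)        0xff
step 4: r2 <- min(min(r2, lane), r2) 0xff
step 5: r2 <- (r2 + 3)               0xff
step 6: eval (r2 < (3 + (lane // 4))) 0xff
step 7: r3 <- ((11 - r2) % 4)        0xf0
step 8: r2 <- min(min(r2, lane), r2) 0xf0
step 9: r2 <- (r2 + 3)               0xf0
step 10: eval (r2 < (3 + (lane // 4))) 0xf0
step 11: r3 <- r3                     0xff
step 12: r2 <- r3                     0xff
step 13: r2 <- 2                      0xff

Answer: 14 steps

r2: 2,2,2,2,2,2,2,2
r3: 3,3,3,3,0,0,0,0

steps = 14; useful = 96; efficiency = 96/112 = 6/7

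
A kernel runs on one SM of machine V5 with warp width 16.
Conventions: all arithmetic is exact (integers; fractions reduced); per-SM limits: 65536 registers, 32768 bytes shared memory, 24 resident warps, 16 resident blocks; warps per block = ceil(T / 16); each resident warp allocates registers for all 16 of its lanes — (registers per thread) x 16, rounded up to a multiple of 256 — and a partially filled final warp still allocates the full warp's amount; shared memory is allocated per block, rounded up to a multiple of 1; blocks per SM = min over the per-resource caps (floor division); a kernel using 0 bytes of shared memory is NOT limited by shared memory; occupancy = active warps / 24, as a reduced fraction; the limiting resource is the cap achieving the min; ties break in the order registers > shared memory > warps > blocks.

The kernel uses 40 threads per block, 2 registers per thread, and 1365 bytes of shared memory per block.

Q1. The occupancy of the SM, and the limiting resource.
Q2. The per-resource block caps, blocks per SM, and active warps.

Answer: occupancy 1, limited by warps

registers: 85 blocks
shared memory: 24 blocks
warps: 8 blocks
blocks: 16 blocks

Answer: 8 blocks, 24 active warps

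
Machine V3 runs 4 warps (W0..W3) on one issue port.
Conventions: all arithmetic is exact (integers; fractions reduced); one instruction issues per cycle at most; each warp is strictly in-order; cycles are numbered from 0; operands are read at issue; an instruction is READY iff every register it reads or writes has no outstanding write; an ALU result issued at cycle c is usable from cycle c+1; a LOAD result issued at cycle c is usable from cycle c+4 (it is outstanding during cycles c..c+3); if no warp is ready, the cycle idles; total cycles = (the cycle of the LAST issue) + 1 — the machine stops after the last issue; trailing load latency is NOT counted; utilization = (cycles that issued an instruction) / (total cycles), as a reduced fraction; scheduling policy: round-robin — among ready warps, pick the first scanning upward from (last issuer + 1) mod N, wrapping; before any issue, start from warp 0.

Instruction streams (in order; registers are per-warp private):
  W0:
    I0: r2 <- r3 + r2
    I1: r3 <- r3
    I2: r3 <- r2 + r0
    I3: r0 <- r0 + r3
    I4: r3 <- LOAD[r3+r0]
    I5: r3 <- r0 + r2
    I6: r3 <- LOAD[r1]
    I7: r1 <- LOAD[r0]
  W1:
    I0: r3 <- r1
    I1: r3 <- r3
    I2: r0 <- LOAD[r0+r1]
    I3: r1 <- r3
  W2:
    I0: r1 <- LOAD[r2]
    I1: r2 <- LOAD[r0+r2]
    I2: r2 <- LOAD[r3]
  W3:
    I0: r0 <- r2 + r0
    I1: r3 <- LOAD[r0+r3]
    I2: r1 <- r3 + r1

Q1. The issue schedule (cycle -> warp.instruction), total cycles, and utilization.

cycle 0: W0.I0
cycle 1: W1.I0
cycle 2: W2.I0
cycle 3: W3.I0
cycle 4: W0.I1
cycle 5: W1.I1
cycle 6: W2.I1
cycle 7: W3.I1
cycle 8: W0.I2
cycle 9: W1.I2
cycle 10: W2.I2
cycle 11: W3.I2
cycle 12: W0.I3
cycle 13: W1.I3
cycle 14: W0.I4
cycle 15: idle
cycle 16: idle
cycle 17: idle
cycle 18: W0.I5
cycle 19: W0.I6
cycle 20: W0.I7

Answer: 21 cycles, utilization 6/7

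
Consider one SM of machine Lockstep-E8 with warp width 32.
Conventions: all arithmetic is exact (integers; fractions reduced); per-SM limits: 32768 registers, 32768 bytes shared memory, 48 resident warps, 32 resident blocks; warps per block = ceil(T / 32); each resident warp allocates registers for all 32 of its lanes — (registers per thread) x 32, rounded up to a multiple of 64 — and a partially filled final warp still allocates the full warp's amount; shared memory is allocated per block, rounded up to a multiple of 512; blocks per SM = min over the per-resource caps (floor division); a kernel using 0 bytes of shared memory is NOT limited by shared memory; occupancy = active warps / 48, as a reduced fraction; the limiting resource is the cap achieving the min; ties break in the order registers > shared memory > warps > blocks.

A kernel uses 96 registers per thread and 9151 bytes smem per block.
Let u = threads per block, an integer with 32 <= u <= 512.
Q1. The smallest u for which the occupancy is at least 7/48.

Answer: u = 65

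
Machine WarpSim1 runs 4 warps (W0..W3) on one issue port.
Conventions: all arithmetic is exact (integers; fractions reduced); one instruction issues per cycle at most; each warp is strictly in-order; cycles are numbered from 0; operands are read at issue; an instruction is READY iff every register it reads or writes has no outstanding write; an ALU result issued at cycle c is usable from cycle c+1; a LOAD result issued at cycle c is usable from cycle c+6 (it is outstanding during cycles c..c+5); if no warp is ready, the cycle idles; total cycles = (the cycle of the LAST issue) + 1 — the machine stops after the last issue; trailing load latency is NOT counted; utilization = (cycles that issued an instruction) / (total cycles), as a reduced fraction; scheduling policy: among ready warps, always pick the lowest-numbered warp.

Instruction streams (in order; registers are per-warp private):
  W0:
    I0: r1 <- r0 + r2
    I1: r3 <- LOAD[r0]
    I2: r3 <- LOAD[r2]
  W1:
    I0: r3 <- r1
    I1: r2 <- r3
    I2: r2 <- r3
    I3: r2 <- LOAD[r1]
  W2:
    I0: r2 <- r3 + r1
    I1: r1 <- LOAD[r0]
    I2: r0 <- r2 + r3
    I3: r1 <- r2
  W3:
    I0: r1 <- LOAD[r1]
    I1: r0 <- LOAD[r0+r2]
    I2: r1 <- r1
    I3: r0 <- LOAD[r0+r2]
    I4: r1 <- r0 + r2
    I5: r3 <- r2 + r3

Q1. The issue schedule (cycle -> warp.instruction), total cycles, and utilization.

cycle 0: W0.I0
cycle 1: W0.I1
cycle 2: W1.I0
cycle 3: W1.I1
cycle 4: W1.I2
cycle 5: W1.I3
cycle 6: W2.I0
cycle 7: W0.I2
cycle 8: W2.I1
cycle 9: W2.I2
cycle 10: W3.I0
cycle 11: W3.I1
cycle 12: idle
cycle 13: idle
cycle 14: W2.I3
cycle 15: idle
cycle 16: W3.I2
cycle 17: W3.I3
cycle 18: idle
cycle 19: idle
cycle 20: idle
cycle 21: idle
cycle 22: idle
cycle 23: W3.I4
cycle 24: W3.I5

Answer: 25 cycles, utilization 17/25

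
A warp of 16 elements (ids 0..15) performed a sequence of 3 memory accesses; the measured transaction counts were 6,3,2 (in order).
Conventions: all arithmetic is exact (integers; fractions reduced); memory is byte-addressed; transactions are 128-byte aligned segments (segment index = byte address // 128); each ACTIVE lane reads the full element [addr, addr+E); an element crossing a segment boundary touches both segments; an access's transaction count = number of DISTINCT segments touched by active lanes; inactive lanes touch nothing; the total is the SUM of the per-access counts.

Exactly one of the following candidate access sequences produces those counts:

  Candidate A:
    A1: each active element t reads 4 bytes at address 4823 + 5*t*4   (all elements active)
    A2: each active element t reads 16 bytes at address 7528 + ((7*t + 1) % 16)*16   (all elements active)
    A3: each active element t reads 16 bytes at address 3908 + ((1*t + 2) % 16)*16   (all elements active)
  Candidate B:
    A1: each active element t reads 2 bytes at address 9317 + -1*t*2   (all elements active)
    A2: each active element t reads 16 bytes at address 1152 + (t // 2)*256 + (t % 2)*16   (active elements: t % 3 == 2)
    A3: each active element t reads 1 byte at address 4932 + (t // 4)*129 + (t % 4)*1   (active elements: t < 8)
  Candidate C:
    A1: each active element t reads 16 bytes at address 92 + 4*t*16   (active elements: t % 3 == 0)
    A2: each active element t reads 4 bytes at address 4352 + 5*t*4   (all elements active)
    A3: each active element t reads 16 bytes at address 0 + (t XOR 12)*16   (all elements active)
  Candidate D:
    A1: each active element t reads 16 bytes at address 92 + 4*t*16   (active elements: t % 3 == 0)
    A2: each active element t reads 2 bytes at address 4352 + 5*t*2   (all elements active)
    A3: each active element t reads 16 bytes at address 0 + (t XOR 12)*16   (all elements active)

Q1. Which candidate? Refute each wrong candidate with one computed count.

A: A1 gives 4 transactions, not 6
B: A1 gives 1 transaction, not 6
D: A2 gives 2 transactions, not 3
C: all counts match (6,3,2)

Answer: C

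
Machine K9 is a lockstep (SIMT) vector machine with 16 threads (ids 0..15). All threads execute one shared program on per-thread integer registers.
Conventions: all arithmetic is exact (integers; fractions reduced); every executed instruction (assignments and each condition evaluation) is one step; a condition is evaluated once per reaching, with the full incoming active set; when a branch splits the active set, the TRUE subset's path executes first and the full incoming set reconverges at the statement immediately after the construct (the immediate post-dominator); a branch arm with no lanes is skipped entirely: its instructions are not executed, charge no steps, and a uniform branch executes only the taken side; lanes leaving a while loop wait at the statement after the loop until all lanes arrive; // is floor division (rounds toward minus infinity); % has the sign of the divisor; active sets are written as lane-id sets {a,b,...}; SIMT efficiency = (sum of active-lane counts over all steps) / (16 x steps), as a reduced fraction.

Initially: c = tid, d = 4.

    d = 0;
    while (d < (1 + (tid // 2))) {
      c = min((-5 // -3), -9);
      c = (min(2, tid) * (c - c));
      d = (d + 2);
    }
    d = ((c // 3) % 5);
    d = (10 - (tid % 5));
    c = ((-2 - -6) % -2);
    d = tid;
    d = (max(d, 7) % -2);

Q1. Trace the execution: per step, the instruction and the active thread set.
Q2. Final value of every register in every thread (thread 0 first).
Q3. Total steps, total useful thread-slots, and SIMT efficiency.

step 0: d <- 0                       {0,1,2,3,4,5,6,7,8,9,10,11,12,13,14,15}
step 1: eval (d < (1 + (tid // 2)))  {0,1,2,3,4,5,6,7,8,9,10,11,12,13,14,15}
step 2: c <- min((-5 // -3), -9)     {0,1,2,3,4,5,6,7,8,9,10,11,12,13,14,15}
step 3: c <- (min(2, tid) * (c - c)) {0,1,2,3,4,5,6,7,8,9,10,11,12,13,14,15}
step 4: d <- (d + 2)                 {0,1,2,3,4,5,6,7,8,9,10,11,12,13,14,15}
step 5: eval (d < (1 + (tid // 2)))  {0,1,2,3,4,5,6,7,8,9,10,11,12,13,14,15}
step 6: c <- min((-5 // -3), -9)     {4,5,6,7,8,9,10,11,12,13,14,15}
step 7: c <- (min(2, tid) * (c - c)) {4,5,6,7,8,9,10,11,12,13,14,15}
step 8: d <- (d + 2)                 {4,5,6,7,8,9,10,11,12,13,14,15}
step 9: eval (d < (1 + (tid // 2)))  {4,5,6,7,8,9,10,11,12,13,14,15}
step 10: c <- min((-5 // -3), -9)     {8,9,10,11,12,13,14,15}
step 11: c <- (min(2, tid) * (c - c)) {8,9,10,11,12,13,14,15}
step 12: d <- (d + 2)                 {8,9,10,11,12,13,14,15}
step 13: eval (d < (1 + (tid // 2)))  {8,9,10,11,12,13,14,15}
step 14: c <- min((-5 // -3), -9)     {12,13,14,15}
step 15: c <- (min(2, tid) * (c - c)) {12,13,14,15}
step 16: d <- (d + 2)                 {12,13,14,15}
step 17: eval (d < (1 + (tid // 2)))  {12,13,14,15}
step 18: d <- ((c // 3) % 5)          {0,1,2,3,4,5,6,7,8,9,10,11,12,13,14,15}
step 19: d <- (10 - (tid % 5))        {0,1,2,3,4,5,6,7,8,9,10,11,12,13,14,15}
step 20: c <- ((-2 - -6) % -2)        {0,1,2,3,4,5,6,7,8,9,10,11,12,13,14,15}
step 21: d <- tid                     {0,1,2,3,4,5,6,7,8,9,10,11,12,13,14,15}
step 22: d <- (max(d, 7) % -2)        {0,1,2,3,4,5,6,7,8,9,10,11,12,13,14,15}

Answer: 23 steps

c: 0,0,0,0,0,0,0,0,0,0,0,0,0,0,0,0
d: -1,-1,-1,-1,-1,-1,-1,-1,0,-1,0,-1,0,-1,0,-1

steps = 23; useful = 272; efficiency = 272/368 = 17/23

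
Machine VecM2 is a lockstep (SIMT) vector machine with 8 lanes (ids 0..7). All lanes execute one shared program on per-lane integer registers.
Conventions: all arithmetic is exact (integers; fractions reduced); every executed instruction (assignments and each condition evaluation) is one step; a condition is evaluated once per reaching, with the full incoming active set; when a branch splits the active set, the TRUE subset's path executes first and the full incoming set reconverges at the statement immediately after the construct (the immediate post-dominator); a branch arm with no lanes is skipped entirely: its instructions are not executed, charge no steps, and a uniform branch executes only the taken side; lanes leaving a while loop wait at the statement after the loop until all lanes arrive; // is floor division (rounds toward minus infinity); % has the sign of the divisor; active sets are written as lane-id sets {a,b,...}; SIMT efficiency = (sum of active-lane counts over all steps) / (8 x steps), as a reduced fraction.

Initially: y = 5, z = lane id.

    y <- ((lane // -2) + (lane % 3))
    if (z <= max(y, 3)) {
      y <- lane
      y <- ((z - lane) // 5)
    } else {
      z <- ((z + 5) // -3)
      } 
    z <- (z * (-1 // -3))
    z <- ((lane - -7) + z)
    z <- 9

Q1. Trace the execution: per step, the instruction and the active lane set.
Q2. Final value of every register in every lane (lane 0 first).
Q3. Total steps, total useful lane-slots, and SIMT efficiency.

step 0: y <- ((lane // -2) + (lane % 3)) {0,1,2,3,4,5,6,7}
step 1: eval (z <= max(y, 3))        {0,1,2,3,4,5,6,7}
step 2: y <- lane                    {0,1,2,3}
step 3: y <- ((z - lane) // 5)       {0,1,2,3}
step 4: z <- ((z + 5) // -3)         {4,5,6,7}
step 5: z <- (z * (-1 // -3))        {0,1,2,3,4,5,6,7}
step 6: z <- ((lane - -7) + z)       {0,1,2,3,4,5,6,7}
step 7: z <- 9                       {0,1,2,3,4,5,6,7}

Answer: 8 steps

y: 0,0,0,0,-1,-1,-3,-3
z: 9,9,9,9,9,9,9,9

steps = 8; useful = 52; efficiency = 52/64 = 13/16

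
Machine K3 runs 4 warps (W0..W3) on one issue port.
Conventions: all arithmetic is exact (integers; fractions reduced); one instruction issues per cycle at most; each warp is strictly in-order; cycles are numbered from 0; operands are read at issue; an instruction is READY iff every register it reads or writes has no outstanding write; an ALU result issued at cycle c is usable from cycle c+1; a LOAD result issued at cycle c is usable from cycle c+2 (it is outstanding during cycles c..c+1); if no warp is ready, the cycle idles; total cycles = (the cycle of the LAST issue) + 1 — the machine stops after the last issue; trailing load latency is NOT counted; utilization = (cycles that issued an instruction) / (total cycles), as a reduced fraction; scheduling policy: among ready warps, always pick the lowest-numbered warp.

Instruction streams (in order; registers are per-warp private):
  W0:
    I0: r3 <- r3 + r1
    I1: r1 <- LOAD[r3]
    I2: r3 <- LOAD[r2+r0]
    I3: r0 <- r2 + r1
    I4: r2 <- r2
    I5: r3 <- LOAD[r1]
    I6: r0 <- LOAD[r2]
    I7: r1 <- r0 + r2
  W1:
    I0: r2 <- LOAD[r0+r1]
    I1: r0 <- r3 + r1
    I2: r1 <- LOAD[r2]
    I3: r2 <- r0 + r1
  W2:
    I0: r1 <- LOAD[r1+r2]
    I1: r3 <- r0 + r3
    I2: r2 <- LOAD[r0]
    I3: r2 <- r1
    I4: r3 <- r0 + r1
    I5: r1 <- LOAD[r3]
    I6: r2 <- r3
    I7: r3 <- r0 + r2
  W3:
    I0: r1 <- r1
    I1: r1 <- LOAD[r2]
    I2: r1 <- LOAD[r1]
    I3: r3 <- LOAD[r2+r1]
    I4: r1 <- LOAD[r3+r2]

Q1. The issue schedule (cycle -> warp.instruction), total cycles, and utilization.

cycle 0: W0.I0
cycle 1: W0.I1
cycle 2: W0.I2
cycle 3: W0.I3
cycle 4: W0.I4
cycle 5: W0.I5
cycle 6: W0.I6
cycle 7: W1.I0
cycle 8: W0.I7
cycle 9: W1.I1
cycle 10: W1.I2
cycle 11: W2.I0
cycle 12: W1.I3
cycle 13: W2.I1
cycle 14: W2.I2
cycle 15: W3.I0
cycle 16: W2.I3
cycle 17: W2.I4
cycle 18: W2.I5
cycle 19: W2.I6
cycle 20: W2.I7
cycle 21: W3.I1
cycle 22: idle
cycle 23: W3.I2
cycle 24: idle
cycle 25: W3.I3
cycle 26: idle
cycle 27: W3.I4

Answer: 28 cycles, utilization 25/28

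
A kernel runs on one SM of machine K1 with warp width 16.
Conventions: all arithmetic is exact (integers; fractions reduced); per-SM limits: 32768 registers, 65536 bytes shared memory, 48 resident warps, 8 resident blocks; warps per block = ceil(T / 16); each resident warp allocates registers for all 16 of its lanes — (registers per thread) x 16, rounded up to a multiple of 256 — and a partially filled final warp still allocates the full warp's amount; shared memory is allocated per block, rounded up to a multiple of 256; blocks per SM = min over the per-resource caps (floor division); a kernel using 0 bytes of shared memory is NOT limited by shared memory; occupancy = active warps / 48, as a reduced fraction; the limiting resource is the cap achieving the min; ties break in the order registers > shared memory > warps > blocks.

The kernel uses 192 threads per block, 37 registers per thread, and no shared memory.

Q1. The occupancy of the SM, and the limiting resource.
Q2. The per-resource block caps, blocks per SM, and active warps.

Answer: occupancy 3/4, limited by registers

registers: 3 blocks
shared memory: no limit (kernel uses none)
warps: 4 blocks
blocks: 8 blocks

Answer: 3 blocks, 36 active warps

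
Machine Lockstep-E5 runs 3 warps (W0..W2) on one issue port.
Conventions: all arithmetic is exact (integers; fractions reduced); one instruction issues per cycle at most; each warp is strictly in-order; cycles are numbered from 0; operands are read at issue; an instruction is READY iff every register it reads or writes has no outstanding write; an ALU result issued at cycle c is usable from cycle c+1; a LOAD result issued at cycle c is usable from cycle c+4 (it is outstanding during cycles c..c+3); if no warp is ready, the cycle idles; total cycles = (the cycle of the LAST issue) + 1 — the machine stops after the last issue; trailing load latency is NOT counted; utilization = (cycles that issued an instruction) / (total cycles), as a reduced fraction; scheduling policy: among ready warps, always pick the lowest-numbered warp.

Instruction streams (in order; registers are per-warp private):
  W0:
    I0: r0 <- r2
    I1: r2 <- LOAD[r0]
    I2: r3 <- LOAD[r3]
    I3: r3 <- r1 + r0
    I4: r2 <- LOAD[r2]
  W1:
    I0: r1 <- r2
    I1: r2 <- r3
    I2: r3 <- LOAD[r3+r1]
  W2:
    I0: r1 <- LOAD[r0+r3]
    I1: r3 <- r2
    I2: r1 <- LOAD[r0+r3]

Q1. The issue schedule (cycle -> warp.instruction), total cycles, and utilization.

cycle 0: W0.I0
cycle 1: W0.I1
cycle 2: W0.I2
cycle 3: W1.I0
cycle 4: W1.I1
cycle 5: W1.I2
cycle 6: W0.I3
cycle 7: W0.I4
cycle 8: W2.I0
cycle 9: W2.I1
cycle 10: idle
cycle 11: idle
cycle 12: W2.I2

Answer: 13 cycles, utilization 11/13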